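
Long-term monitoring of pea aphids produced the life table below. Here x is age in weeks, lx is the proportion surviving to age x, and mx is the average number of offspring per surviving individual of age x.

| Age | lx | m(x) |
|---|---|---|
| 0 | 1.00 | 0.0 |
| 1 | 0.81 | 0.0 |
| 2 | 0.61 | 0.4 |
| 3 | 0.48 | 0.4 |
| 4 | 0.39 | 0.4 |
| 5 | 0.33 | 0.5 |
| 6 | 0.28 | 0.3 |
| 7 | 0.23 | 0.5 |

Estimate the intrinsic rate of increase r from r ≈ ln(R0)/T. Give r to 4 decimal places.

R0 = Σ lx·mx = 0 + 0 + 0.244 + 0.192 + 0.156 + 0.165 + 0.084 + 0.115 = 0.956
Σ x·lx·mx = 3.822; T = 3.822/0.956 = 3.99791…
r ≈ ln(R0)/T = ln(0.956)/3.99791… = -0.011255… → -0.0113

-0.0113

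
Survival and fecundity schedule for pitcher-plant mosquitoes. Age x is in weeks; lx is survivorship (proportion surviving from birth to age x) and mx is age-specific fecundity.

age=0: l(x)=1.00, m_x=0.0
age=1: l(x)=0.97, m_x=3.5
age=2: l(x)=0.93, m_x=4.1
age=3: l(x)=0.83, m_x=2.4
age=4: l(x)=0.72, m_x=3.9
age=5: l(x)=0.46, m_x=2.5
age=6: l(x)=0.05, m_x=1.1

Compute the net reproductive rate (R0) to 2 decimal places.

13.21

lx·mx by age: 0, 3.395, 3.813, 1.992, 2.808, 1.15, 0.055
R0 = Σ lx·mx = 13.213 → 13.21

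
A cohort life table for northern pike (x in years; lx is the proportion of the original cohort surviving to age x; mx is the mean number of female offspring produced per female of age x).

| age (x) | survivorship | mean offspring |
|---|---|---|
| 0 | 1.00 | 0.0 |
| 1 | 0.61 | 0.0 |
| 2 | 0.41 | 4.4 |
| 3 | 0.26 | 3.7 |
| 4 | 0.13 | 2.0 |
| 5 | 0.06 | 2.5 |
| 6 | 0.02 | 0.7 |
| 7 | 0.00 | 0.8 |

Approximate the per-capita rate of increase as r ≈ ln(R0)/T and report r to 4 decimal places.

R0 = Σ lx·mx = 0 + 0 + 1.804 + 0.962 + 0.26 + 0.15 + 0.014 + 0 = 3.19
Σ x·lx·mx = 8.368; T = 8.368/3.19 = 2.6232…
r ≈ ln(R0)/T = ln(3.19)/2.6232… = 0.442216… → 0.4422

0.4422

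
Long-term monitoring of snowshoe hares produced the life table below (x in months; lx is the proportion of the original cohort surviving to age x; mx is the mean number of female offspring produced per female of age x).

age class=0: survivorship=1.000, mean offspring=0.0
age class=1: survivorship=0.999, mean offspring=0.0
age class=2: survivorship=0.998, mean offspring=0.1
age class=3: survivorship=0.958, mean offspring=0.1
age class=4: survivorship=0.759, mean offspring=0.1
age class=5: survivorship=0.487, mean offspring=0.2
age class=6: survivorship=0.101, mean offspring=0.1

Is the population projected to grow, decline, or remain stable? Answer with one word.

R0 = Σ lx·mx = 0 + 0 + 0.0998 + 0.0958 + 0.0759 + 0.0974 + 0.0101 = 0.379
R0 < 1, so the population is declining.

declining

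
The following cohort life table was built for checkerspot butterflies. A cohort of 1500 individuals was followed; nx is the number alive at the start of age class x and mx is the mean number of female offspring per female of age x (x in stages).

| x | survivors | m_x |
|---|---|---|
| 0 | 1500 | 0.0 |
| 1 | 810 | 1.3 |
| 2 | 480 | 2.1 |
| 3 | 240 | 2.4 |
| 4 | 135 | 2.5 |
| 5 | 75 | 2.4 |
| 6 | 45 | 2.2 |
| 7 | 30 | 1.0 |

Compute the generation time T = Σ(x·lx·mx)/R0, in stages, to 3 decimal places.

lx = nx/n0 = nx/1500: 1, 0.54, 0.32, 0.16, 0.09, 0.05, 0.03, 0.02
lx·mx: 0, 0.702, 0.672, 0.384, 0.225, 0.12, 0.066, 0.02 → R0 = 2.189
x·lx·mx: 0, 0.702, 1.344, 1.152, 0.9, 0.6, 0.396, 0.14 → Σ = 5.234
T = 5.234 / 2.189 = 2.391046… → 2.391

2.391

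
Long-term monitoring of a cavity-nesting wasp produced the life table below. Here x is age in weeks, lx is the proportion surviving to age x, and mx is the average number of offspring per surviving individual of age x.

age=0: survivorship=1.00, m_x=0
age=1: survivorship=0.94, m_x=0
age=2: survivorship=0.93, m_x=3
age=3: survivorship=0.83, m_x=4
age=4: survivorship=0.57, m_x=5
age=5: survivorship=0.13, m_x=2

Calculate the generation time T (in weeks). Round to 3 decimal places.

3.063

lx·mx: 0, 0, 2.79, 3.32, 2.85, 0.26 → R0 = 9.22
x·lx·mx: 0, 0, 5.58, 9.96, 11.4, 1.3 → Σ = 28.24
T = 28.24 / 9.22 = 3.062907… → 3.063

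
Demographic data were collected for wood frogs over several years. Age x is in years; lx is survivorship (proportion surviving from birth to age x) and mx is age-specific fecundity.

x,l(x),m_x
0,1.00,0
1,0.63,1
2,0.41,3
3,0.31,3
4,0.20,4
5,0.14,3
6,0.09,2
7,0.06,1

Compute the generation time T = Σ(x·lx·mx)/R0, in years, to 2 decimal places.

2.98

lx·mx: 0, 0.63, 1.23, 0.93, 0.8, 0.42, 0.18, 0.06 → R0 = 4.25
x·lx·mx: 0, 0.63, 2.46, 2.79, 3.2, 2.1, 1.08, 0.42 → Σ = 12.68
T = 12.68 / 4.25 = 2.983529… → 2.98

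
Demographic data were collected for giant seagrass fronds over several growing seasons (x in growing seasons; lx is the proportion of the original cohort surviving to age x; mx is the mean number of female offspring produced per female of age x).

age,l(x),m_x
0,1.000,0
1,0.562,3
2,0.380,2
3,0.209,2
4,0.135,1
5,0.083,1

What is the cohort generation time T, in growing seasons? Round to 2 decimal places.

lx·mx: 0, 1.686, 0.76, 0.418, 0.135, 0.083 → R0 = 3.082
x·lx·mx: 0, 1.686, 1.52, 1.254, 0.54, 0.415 → Σ = 5.415
T = 5.415 / 3.082 = 1.756976… → 1.76

1.76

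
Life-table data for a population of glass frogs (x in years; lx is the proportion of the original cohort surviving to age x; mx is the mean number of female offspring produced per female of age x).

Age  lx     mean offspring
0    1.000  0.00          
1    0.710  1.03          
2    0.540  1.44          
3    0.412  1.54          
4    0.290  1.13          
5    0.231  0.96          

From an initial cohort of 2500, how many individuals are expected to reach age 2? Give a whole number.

1350

Expected survivors = N0 · l_2 = 2500 × 0.540 = 1350 → 1350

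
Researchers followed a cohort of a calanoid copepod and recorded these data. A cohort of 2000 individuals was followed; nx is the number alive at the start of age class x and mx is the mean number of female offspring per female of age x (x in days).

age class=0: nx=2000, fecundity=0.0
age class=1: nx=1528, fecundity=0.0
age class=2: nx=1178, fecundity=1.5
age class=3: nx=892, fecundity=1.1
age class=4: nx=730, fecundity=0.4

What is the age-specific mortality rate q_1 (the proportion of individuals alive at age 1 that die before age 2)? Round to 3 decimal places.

0.229

lx = nx/n0 = nx/2000: 1, 0.764, 0.589, 0.446, 0.365
q_1 = (l_1 − l_2) / l_1 = (0.764 − 0.589) / 0.764
     = 0.175 / 0.764 = 0.229058… → 0.229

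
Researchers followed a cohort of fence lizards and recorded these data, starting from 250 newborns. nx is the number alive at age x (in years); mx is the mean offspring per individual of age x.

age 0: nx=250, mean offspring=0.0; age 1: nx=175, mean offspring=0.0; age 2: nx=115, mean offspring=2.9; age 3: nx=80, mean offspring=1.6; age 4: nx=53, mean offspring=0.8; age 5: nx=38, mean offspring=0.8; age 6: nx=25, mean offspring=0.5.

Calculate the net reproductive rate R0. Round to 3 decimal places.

2.187

lx = nx/n0 = nx/250: 1, 0.7, 0.46, 0.32, 0.212, 0.152, 0.1
lx·mx by age: 0, 0, 1.334, 0.512, 0.1696, 0.1216, 0.05
R0 = Σ lx·mx = 2.1872 → 2.187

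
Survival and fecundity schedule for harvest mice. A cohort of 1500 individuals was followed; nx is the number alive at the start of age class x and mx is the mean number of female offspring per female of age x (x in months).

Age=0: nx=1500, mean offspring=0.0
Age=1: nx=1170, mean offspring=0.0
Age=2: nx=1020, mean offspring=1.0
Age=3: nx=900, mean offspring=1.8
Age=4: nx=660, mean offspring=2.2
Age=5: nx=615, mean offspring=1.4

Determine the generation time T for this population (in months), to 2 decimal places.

lx = nx/n0 = nx/1500: 1, 0.78, 0.68, 0.6, 0.44, 0.41
lx·mx: 0, 0, 0.68, 1.08, 0.968, 0.574 → R0 = 3.302
x·lx·mx: 0, 0, 1.36, 3.24, 3.872, 2.87 → Σ = 11.342
T = 11.342 / 3.302 = 3.434888… → 3.43

3.43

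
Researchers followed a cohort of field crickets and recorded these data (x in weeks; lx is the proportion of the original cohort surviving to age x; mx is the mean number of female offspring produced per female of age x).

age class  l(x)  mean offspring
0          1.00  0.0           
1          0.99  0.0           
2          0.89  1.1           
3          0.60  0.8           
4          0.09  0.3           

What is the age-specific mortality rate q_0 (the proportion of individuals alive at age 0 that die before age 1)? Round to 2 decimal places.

q_0 = (l_0 − l_1) / l_0 = (1 − 0.99) / 1
     = 0.01 / 1 = 0.01 → 0.01

0.01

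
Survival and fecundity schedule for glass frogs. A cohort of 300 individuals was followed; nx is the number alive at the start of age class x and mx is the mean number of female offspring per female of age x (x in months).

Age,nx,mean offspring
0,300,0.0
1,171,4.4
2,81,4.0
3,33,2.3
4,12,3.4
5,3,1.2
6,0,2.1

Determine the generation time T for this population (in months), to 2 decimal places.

lx = nx/n0 = nx/300: 1, 0.57, 0.27, 0.11, 0.04, 0.01, 0
lx·mx: 0, 2.508, 1.08, 0.253, 0.136, 0.012, 0 → R0 = 3.989
x·lx·mx: 0, 2.508, 2.16, 0.759, 0.544, 0.06, 0 → Σ = 6.031
T = 6.031 / 3.989 = 1.511908… → 1.51

1.51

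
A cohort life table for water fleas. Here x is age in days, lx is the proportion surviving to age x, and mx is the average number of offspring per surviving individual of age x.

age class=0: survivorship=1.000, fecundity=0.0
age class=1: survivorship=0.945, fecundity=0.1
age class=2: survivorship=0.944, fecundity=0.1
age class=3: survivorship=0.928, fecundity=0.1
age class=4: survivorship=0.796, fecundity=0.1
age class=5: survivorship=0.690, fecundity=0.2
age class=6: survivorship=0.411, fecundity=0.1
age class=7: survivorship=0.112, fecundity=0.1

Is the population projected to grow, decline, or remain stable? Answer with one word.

R0 = Σ lx·mx = 0 + 0.0945 + 0.0944 + 0.0928 + 0.0796 + 0.138 + 0.0411 + 0.0112 = 0.5516
R0 < 1, so the population is declining.

declining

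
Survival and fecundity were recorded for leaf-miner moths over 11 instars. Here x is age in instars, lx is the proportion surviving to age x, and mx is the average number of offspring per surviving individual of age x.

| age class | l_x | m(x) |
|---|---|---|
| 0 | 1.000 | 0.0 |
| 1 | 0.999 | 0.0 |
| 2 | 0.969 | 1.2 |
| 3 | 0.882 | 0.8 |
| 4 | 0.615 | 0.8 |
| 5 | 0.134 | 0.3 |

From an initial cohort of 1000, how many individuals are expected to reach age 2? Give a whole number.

Expected survivors = N0 · l_2 = 1000 × 0.969 = 969 → 969

969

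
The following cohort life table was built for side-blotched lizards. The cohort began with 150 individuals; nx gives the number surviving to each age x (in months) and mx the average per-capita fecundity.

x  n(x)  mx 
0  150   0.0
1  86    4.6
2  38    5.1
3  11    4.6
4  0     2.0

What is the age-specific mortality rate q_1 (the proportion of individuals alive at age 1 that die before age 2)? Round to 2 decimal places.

0.56

lx = nx/n0 = nx/150: 1, 0.57333…, 0.25333…, 0.07333…, 0
q_1 = (l_1 − l_2) / l_1 = (0.573333… − 0.253333…) / 0.573333…
     = 0.32… / 0.573333… = 0.55814… → 0.56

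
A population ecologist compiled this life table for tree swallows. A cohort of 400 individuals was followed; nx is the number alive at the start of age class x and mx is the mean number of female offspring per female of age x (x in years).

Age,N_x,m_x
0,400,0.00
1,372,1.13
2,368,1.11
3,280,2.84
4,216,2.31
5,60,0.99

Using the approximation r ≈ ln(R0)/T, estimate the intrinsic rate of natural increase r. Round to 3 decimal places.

0.626

lx = nx/n0 = nx/400: 1, 0.93, 0.92, 0.7, 0.54, 0.15
R0 = Σ lx·mx = 0 + 1.0509 + 1.0212 + 1.988 + 1.2474 + 0.1485 = 5.456
Σ x·lx·mx = 14.7894; T = 14.7894/5.456 = 2.71067…
r ≈ ln(R0)/T = ln(5.456)/2.71067… = 0.62594… → 0.626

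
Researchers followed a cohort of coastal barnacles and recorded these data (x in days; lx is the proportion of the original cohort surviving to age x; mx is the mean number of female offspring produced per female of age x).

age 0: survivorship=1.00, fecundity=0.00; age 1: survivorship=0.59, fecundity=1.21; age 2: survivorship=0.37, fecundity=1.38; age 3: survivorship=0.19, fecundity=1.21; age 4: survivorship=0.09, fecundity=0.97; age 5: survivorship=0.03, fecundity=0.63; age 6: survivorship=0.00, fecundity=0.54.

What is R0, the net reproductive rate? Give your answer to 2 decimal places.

lx·mx by age: 0, 0.7139, 0.5106, 0.2299, 0.0873, 0.0189, 0
R0 = Σ lx·mx = 1.5606 → 1.56

1.56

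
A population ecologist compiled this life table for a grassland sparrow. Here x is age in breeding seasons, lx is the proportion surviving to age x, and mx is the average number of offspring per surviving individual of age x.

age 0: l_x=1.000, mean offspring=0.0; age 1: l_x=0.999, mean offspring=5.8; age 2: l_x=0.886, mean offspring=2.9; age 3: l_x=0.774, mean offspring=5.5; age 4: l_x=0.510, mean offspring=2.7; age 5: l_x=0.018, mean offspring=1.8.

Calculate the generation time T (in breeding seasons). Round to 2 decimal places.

lx·mx: 0, 5.7942, 2.5694, 4.257, 1.377, 0.0324 → R0 = 14.03
x·lx·mx: 0, 5.7942, 5.1388, 12.771, 5.508, 0.162 → Σ = 29.374
T = 29.374 / 14.03 = 2.093656… → 2.09

2.09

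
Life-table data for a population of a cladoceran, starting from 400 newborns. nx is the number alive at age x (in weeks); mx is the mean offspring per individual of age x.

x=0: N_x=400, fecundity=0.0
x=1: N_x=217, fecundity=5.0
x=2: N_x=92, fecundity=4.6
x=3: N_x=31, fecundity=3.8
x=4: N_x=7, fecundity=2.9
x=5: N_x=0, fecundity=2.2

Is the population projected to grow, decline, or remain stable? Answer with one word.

lx = nx/n0 = nx/400: 1, 0.5425, 0.23, 0.0775, 0.0175, 0
R0 = Σ lx·mx = 0 + 2.7125 + 1.058 + 0.2945 + 0.05075 + 0 = 4.11575
R0 > 1, so the population is growing.

growing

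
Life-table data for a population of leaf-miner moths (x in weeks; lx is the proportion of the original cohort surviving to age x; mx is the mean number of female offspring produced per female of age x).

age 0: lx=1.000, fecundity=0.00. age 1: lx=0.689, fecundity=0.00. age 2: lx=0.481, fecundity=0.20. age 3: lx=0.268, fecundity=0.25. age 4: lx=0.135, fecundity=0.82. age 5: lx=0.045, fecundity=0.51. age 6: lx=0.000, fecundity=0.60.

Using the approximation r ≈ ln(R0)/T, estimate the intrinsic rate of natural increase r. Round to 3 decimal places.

R0 = Σ lx·mx = 0 + 0 + 0.0962 + 0.067 + 0.1107 + 0.02295 + 0 = 0.29685
Σ x·lx·mx = 0.95095; T = 0.95095/0.29685 = 3.20347…
r ≈ ln(R0)/T = ln(0.29685)/3.20347… = -0.37913… → -0.379

-0.379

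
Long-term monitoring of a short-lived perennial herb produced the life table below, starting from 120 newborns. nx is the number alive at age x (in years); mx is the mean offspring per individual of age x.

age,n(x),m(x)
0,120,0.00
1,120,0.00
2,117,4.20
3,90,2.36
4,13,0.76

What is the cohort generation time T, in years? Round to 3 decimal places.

2.325

lx = nx/n0 = nx/120: 1, 1, 0.975, 0.75, 0.10833…
lx·mx: 0, 0, 4.095, 1.77, 0.082333… → R0 = 5.947333…
x·lx·mx: 0, 0, 8.19, 5.31, 0.329333… → Σ = 13.829333…
T = 13.829333… / 5.947333… = 2.3253… → 2.325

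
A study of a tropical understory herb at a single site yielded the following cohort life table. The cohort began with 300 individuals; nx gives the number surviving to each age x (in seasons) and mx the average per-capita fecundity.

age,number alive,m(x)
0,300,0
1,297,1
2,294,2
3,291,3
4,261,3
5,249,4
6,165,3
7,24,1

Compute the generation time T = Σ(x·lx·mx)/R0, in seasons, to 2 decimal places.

lx = nx/n0 = nx/300: 1, 0.99, 0.98, 0.97, 0.87, 0.83, 0.55, 0.08
lx·mx: 0, 0.99, 1.96, 2.91, 2.61, 3.32, 1.65, 0.08 → R0 = 13.52
x·lx·mx: 0, 0.99, 3.92, 8.73, 10.44, 16.6, 9.9, 0.56 → Σ = 51.14
T = 51.14 / 13.52 = 3.782544… → 3.78

3.78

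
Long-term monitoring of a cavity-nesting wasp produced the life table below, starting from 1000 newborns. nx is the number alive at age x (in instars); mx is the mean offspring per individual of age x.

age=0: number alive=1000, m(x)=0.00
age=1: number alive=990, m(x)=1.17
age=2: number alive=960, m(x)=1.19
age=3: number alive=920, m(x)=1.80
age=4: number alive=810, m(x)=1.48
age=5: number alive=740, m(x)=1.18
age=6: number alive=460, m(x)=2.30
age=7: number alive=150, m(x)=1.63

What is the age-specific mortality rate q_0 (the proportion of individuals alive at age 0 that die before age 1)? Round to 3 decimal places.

lx = nx/n0 = nx/1000: 1, 0.99, 0.96, 0.92, 0.81, 0.74, 0.46, 0.15
q_0 = (l_0 − l_1) / l_0 = (1 − 0.99) / 1
     = 0.01 / 1 = 0.01 → 0.010

0.010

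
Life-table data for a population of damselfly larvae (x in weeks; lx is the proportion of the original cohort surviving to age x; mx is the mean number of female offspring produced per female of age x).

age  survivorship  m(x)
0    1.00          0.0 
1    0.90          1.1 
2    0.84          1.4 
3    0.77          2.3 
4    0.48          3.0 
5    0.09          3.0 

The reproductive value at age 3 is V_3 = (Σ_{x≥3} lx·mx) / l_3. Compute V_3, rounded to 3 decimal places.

lx·mx for x ≥ 3: 1.771, 1.44, 0.27 → sum = 3.481
V_3 = 3.481 / l_3 = 3.481 / 0.77 = 4.520779… → 4.521

4.521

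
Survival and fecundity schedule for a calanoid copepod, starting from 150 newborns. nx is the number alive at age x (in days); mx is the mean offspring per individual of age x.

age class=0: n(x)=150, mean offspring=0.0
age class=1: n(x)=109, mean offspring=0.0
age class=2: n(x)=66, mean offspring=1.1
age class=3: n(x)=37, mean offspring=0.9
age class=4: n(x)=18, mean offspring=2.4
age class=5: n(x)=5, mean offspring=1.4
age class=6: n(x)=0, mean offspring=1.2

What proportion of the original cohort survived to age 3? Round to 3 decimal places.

l_3 = n_3/n_0 = 37/150 = 0.246667… → 0.247

0.247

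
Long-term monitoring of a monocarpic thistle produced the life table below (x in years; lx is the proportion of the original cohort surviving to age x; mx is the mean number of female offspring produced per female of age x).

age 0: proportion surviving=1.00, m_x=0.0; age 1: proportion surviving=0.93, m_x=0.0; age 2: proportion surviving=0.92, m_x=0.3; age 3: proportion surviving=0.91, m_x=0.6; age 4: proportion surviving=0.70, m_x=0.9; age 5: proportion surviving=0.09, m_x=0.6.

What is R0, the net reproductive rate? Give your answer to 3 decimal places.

1.506

lx·mx by age: 0, 0, 0.276, 0.546, 0.63, 0.054
R0 = Σ lx·mx = 1.506 → 1.506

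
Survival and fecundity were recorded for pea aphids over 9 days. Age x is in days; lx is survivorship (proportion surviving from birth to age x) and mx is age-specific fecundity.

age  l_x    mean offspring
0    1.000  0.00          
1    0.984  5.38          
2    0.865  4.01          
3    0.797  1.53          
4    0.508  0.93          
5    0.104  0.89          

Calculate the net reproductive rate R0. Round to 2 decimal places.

lx·mx by age: 0, 5.29392, 3.46865, 1.21941, 0.47244, 0.09256
R0 = Σ lx·mx = 10.54698 → 10.55

10.55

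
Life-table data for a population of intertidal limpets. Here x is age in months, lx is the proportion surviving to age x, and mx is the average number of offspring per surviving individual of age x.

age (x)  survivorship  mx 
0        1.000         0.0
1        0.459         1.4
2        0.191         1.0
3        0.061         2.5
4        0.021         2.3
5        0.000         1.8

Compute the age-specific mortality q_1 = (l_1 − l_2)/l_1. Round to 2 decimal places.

0.58

q_1 = (l_1 − l_2) / l_1 = (0.459 − 0.191) / 0.459
     = 0.268 / 0.459 = 0.583878… → 0.58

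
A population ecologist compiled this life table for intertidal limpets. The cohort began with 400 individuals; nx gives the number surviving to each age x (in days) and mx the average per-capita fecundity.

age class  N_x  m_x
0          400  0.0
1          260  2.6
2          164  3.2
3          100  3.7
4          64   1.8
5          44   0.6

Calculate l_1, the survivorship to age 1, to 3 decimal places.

l_1 = n_1/n_0 = 260/400 = 0.65 → 0.650

0.650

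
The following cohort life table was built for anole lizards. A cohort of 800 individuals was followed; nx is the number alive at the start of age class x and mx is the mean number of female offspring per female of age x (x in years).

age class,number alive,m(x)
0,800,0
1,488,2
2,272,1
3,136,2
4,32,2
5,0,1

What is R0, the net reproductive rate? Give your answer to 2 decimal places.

lx = nx/n0 = nx/800: 1, 0.61, 0.34, 0.17, 0.04, 0
lx·mx by age: 0, 1.22, 0.34, 0.34, 0.08, 0
R0 = Σ lx·mx = 1.98 → 1.98

1.98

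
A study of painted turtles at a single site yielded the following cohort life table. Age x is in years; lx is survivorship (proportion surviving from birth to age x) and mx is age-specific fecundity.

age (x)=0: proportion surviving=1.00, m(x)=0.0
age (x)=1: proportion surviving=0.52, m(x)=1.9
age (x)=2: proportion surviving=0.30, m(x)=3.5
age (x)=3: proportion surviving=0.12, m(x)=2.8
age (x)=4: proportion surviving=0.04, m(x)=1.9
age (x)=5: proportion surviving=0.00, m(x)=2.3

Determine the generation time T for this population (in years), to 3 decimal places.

lx·mx: 0, 0.988, 1.05, 0.336, 0.076, 0 → R0 = 2.45
x·lx·mx: 0, 0.988, 2.1, 1.008, 0.304, 0 → Σ = 4.4
T = 4.4 / 2.45 = 1.795918… → 1.796

1.796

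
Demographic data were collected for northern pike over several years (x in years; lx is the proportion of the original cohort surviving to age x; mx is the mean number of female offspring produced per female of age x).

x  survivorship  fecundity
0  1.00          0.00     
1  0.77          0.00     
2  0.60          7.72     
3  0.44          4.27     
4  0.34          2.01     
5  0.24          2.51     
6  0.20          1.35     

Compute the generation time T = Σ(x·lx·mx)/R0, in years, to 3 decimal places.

2.760

lx·mx: 0, 0, 4.632, 1.8788, 0.6834, 0.6024, 0.27 → R0 = 8.0666
x·lx·mx: 0, 0, 9.264, 5.6364, 2.7336, 3.012, 1.62 → Σ = 22.266
T = 22.266 / 8.0666 = 2.760271… → 2.760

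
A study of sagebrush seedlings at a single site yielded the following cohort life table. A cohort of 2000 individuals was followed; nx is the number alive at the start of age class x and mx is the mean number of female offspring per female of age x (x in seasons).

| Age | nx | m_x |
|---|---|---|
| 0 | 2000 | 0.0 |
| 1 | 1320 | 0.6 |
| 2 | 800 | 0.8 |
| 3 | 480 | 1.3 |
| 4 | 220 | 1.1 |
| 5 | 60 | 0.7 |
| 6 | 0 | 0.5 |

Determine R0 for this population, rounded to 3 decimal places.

lx = nx/n0 = nx/2000: 1, 0.66, 0.4, 0.24, 0.11, 0.03, 0
lx·mx by age: 0, 0.396, 0.32, 0.312, 0.121, 0.021, 0
R0 = Σ lx·mx = 1.17 → 1.170

1.170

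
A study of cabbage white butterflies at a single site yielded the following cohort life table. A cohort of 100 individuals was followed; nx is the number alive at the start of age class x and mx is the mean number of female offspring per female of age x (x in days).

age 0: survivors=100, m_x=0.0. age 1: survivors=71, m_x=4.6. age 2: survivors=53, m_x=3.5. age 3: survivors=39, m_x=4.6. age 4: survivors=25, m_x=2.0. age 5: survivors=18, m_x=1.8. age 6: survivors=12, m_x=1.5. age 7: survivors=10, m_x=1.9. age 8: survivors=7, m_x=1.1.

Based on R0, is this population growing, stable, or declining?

growing

lx = nx/n0 = nx/100: 1, 0.71, 0.53, 0.39, 0.25, 0.18, 0.12, 0.1, 0.07
R0 = Σ lx·mx = 0 + 3.266 + 1.855 + 1.794 + 0.5 + 0.324 + 0.18 + 0.19 + 0.077 = 8.186
R0 > 1, so the population is growing.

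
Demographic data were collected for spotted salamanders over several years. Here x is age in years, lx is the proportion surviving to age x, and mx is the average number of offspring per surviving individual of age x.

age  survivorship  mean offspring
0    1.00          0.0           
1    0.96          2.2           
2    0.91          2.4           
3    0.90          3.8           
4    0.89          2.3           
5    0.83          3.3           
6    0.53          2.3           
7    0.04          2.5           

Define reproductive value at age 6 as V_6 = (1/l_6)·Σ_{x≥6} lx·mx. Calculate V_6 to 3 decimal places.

2.489

lx·mx for x ≥ 6: 1.219, 0.1 → sum = 1.319
V_6 = 1.319 / l_6 = 1.319 / 0.53 = 2.488679… → 2.489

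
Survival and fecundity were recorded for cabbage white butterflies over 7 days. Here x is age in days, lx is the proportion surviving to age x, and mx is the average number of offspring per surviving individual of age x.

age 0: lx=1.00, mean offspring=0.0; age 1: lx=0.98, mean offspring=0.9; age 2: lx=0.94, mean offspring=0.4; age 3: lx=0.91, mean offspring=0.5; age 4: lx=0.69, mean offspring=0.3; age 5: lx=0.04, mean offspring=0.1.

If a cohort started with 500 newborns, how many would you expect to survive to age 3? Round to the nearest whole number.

455

Expected survivors = N0 · l_3 = 500 × 0.91 = 455 → 455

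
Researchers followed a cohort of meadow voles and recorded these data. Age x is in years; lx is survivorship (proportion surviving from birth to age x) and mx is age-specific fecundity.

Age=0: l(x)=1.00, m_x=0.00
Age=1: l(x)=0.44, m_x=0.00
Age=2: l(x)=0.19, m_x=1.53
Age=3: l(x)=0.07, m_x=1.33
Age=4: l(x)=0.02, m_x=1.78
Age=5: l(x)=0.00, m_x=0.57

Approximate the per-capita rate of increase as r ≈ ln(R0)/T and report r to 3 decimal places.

R0 = Σ lx·mx = 0 + 0 + 0.2907 + 0.0931 + 0.0356 + 0 = 0.4194
Σ x·lx·mx = 1.0031; T = 1.0031/0.4194 = 2.39175…
r ≈ ln(R0)/T = ln(0.4194)/2.39175… = -0.3633… → -0.363

-0.363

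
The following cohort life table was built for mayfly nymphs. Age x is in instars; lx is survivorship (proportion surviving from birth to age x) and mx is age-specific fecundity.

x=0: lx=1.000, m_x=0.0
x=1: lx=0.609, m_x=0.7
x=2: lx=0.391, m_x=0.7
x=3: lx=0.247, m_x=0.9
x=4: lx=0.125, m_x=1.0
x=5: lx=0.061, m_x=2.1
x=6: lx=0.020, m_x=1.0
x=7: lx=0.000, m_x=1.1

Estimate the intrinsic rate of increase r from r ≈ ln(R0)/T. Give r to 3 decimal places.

R0 = Σ lx·mx = 0 + 0.4263 + 0.2737 + 0.2223 + 0.125 + 0.1281 + 0.02 + 0 = 1.1954
Σ x·lx·mx = 2.9011; T = 2.9011/1.1954 = 2.42689…
r ≈ ln(R0)/T = ln(1.1954)/2.42689… = 0.07354… → 0.074

0.074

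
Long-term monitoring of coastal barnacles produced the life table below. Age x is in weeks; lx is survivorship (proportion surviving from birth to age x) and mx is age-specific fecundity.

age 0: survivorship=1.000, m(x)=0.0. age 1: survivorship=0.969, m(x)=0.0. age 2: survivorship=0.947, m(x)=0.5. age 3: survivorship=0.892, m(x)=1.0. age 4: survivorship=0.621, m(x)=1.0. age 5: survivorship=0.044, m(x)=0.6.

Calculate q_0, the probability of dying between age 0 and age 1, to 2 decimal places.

q_0 = (l_0 − l_1) / l_0 = (1 − 0.969) / 1
     = 0.031 / 1 = 0.031 → 0.03

0.03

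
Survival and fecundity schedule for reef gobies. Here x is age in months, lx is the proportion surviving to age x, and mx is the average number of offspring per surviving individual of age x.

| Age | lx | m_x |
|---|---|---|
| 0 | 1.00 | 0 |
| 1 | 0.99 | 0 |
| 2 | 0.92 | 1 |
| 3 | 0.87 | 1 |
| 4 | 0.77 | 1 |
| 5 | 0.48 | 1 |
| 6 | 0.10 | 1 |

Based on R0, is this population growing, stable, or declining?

growing

R0 = Σ lx·mx = 0 + 0 + 0.92 + 0.87 + 0.77 + 0.48 + 0.1 = 3.14
R0 > 1, so the population is growing.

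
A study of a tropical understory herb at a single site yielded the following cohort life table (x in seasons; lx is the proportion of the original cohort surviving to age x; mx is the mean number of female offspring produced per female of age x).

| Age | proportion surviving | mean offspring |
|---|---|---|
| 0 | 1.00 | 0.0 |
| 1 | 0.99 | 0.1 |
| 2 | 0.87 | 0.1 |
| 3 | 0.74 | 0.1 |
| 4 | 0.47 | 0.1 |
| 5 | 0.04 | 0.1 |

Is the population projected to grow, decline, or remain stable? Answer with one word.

declining

R0 = Σ lx·mx = 0 + 0.099 + 0.087 + 0.074 + 0.047 + 0.004 = 0.311
R0 < 1, so the population is declining.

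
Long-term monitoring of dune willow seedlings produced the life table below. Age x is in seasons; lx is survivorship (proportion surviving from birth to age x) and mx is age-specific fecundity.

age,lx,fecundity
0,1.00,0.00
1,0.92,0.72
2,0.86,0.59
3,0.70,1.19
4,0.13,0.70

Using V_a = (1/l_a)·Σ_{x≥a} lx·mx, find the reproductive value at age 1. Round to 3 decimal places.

lx·mx for x ≥ 1: 0.6624, 0.5074, 0.833, 0.091 → sum = 2.0938
V_1 = 2.0938 / l_1 = 2.0938 / 0.92 = 2.27587… → 2.276

2.276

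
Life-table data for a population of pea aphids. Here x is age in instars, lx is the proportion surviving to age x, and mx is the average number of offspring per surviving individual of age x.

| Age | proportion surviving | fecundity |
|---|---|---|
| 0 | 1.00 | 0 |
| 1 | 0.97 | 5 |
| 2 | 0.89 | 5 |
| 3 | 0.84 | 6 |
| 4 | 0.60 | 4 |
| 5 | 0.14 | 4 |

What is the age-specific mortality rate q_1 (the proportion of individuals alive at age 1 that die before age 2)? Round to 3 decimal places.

0.082

q_1 = (l_1 − l_2) / l_1 = (0.97 − 0.89) / 0.97
     = 0.08 / 0.97 = 0.082474… → 0.082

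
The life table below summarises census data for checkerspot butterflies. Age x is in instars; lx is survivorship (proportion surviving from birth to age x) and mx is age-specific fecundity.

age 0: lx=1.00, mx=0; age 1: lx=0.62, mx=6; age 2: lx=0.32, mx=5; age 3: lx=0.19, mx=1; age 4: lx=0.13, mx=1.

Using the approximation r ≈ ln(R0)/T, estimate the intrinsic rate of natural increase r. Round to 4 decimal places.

1.2180

R0 = Σ lx·mx = 0 + 3.72 + 1.6 + 0.19 + 0.13 = 5.64
Σ x·lx·mx = 8.01; T = 8.01/5.64 = 1.42021…
r ≈ ln(R0)/T = ln(5.64)/1.42021… = 1.218046… → 1.2180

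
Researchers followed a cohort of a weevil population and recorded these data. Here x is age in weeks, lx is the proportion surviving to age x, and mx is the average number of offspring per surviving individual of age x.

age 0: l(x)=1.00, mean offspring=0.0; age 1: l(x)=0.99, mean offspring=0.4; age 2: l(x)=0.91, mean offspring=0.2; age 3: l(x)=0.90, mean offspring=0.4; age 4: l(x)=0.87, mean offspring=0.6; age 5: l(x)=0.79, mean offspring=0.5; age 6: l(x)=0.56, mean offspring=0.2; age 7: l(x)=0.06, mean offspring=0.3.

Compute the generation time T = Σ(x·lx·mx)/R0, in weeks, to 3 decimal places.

lx·mx: 0, 0.396, 0.182, 0.36, 0.522, 0.395, 0.112, 0.018 → R0 = 1.985
x·lx·mx: 0, 0.396, 0.364, 1.08, 2.088, 1.975, 0.672, 0.126 → Σ = 6.701
T = 6.701 / 1.985 = 3.375819… → 3.376

3.376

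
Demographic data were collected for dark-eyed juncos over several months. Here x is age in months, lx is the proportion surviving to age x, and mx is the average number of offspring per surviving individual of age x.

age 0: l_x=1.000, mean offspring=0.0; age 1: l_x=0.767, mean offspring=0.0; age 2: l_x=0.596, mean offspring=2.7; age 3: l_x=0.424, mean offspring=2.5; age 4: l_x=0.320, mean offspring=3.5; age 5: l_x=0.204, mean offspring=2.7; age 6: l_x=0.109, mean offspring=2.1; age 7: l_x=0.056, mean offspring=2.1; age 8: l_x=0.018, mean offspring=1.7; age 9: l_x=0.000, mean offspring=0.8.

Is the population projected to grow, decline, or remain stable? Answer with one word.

growing

R0 = Σ lx·mx = 0 + 0 + 1.6092 + 1.06 + 1.12 + 0.5508 + 0.2289 + 0.1176 + 0.0306 + 0 = 4.7171
R0 > 1, so the population is growing.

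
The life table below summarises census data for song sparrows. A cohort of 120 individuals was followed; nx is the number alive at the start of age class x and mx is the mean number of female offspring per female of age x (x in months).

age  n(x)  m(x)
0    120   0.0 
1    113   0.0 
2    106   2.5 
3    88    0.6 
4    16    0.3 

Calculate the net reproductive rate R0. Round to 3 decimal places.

lx = nx/n0 = nx/120: 1, 0.94167…, 0.88333…, 0.73333…, 0.13333…
lx·mx by age: 0, 0, 2.208333…, 0.44…, 0.04…
R0 = Σ lx·mx = 2.688333… → 2.688

2.688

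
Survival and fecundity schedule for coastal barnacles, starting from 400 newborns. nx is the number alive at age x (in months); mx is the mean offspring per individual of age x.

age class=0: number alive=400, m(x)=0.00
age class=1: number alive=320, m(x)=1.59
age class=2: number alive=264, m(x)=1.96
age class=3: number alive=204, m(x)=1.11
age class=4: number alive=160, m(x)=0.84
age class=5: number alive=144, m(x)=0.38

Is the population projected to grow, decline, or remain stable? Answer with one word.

growing

lx = nx/n0 = nx/400: 1, 0.8, 0.66, 0.51, 0.4, 0.36
R0 = Σ lx·mx = 0 + 1.272 + 1.2936 + 0.5661 + 0.336 + 0.1368 = 3.6045
R0 > 1, so the population is growing.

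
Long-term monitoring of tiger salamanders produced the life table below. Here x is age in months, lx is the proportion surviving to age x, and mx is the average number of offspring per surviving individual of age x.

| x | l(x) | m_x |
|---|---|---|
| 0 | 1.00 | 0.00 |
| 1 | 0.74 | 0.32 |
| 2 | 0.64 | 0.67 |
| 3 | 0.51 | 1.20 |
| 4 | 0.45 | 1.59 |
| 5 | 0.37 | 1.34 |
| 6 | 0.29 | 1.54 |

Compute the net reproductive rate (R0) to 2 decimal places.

lx·mx by age: 0, 0.2368, 0.4288, 0.612, 0.7155, 0.4958, 0.4466
R0 = Σ lx·mx = 2.9355 → 2.94

2.94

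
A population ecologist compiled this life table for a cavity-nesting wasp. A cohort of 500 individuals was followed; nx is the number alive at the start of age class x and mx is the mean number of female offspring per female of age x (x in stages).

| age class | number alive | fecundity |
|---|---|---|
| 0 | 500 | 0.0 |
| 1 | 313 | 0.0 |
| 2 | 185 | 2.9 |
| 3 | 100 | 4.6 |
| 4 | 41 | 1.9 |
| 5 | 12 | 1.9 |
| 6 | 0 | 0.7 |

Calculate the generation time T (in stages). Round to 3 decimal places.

lx = nx/n0 = nx/500: 1, 0.626, 0.37, 0.2, 0.082, 0.024, 0
lx·mx: 0, 0, 1.073, 0.92, 0.1558, 0.0456, 0 → R0 = 2.1944
x·lx·mx: 0, 0, 2.146, 2.76, 0.6232, 0.228, 0 → Σ = 5.7572
T = 5.7572 / 2.1944 = 2.623587… → 2.624

2.624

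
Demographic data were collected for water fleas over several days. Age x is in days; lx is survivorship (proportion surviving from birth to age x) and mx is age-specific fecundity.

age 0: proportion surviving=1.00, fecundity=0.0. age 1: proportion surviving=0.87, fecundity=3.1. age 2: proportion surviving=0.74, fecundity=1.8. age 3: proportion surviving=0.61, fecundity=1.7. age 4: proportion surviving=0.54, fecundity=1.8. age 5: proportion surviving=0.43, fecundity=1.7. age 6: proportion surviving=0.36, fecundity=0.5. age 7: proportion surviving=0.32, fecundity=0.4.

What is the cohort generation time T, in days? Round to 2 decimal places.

2.54

lx·mx: 0, 2.697, 1.332, 1.037, 0.972, 0.731, 0.18, 0.128 → R0 = 7.077
x·lx·mx: 0, 2.697, 2.664, 3.111, 3.888, 3.655, 1.08, 0.896 → Σ = 17.991
T = 17.991 / 7.077 = 2.542179… → 2.54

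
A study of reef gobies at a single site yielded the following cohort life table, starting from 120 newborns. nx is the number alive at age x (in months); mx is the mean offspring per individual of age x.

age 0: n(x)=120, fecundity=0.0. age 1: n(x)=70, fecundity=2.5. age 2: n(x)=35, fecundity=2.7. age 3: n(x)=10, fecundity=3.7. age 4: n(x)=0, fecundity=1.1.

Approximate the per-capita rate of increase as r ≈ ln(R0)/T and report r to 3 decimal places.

0.605

lx = nx/n0 = nx/120: 1, 0.58333…, 0.29167…, 0.08333…, 0
R0 = Σ lx·mx = 0 + 1.45833… + 0.7875… + 0.30833… + 0 = 2.554167…
Σ x·lx·mx = 3.958333…; T = 3.958333…/2.554167… = 1.54976…
r ≈ ln(R0)/T = ln(2.554167…)/1.54976… = 0.60508… → 0.605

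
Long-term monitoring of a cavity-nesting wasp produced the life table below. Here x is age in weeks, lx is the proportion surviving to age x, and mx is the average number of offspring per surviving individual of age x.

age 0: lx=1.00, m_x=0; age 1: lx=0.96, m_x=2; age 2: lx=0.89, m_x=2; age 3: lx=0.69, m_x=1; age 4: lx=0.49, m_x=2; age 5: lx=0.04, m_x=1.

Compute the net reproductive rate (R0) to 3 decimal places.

lx·mx by age: 0, 1.92, 1.78, 0.69, 0.98, 0.04
R0 = Σ lx·mx = 5.41 → 5.410

5.410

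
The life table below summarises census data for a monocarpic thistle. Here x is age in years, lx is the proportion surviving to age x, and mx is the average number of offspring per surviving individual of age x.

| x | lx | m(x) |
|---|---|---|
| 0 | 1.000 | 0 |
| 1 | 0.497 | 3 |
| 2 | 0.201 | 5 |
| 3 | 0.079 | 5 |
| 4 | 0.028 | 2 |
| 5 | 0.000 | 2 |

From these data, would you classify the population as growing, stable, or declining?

growing

R0 = Σ lx·mx = 0 + 1.491 + 1.005 + 0.395 + 0.056 + 0 = 2.947
R0 > 1, so the population is growing.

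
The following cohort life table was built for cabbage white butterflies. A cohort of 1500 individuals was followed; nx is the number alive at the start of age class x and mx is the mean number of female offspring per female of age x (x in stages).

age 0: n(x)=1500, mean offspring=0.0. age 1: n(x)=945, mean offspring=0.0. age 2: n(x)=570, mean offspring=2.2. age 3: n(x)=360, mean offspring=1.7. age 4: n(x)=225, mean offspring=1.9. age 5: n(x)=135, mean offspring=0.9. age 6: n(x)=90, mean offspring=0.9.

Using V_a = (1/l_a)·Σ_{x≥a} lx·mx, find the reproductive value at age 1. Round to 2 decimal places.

2.64

lx = nx/n0 = nx/1500: 1, 0.63, 0.38, 0.24, 0.15, 0.09, 0.06
lx·mx for x ≥ 1: 0, 0.836, 0.408, 0.285, 0.081, 0.054 → sum = 1.664
V_1 = 1.664 / l_1 = 1.664 / 0.63 = 2.64127… → 2.64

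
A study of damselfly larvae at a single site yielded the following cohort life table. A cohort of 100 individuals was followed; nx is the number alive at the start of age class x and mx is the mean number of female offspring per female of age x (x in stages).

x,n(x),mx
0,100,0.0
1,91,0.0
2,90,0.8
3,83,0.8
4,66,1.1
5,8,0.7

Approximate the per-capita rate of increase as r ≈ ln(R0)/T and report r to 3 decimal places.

lx = nx/n0 = nx/100: 1, 0.91, 0.9, 0.83, 0.66, 0.08
R0 = Σ lx·mx = 0 + 0 + 0.72 + 0.664 + 0.726 + 0.056 = 2.166
Σ x·lx·mx = 6.616; T = 6.616/2.166 = 3.05448…
r ≈ ln(R0)/T = ln(2.166)/3.05448… = 0.25303… → 0.253

0.253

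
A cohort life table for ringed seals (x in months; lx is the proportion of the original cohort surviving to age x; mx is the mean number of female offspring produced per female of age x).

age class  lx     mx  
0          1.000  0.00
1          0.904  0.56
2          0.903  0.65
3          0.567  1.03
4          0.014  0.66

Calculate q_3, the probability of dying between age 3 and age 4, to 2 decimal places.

0.98

q_3 = (l_3 − l_4) / l_3 = (0.567 − 0.014) / 0.567
     = 0.553 / 0.567 = 0.975309… → 0.98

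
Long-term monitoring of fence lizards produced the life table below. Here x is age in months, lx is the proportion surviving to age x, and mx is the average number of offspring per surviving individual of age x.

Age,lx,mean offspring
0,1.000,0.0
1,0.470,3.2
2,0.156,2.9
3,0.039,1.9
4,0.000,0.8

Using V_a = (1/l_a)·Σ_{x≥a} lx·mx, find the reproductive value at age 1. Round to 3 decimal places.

4.320

lx·mx for x ≥ 1: 1.504, 0.4524, 0.0741, 0 → sum = 2.0305
V_1 = 2.0305 / l_1 = 2.0305 / 0.47 = 4.320213… → 4.320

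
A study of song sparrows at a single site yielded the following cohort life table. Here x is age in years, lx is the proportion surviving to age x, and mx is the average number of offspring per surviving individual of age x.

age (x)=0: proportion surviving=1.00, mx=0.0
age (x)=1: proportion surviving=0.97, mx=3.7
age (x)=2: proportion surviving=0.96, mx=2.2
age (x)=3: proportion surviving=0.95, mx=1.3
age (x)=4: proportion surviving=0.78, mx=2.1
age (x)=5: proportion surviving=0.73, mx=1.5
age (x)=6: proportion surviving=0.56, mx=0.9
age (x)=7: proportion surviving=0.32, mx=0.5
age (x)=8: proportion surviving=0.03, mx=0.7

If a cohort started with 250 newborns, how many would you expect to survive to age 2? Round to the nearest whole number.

Expected survivors = N0 · l_2 = 250 × 0.96 = 240 → 240

240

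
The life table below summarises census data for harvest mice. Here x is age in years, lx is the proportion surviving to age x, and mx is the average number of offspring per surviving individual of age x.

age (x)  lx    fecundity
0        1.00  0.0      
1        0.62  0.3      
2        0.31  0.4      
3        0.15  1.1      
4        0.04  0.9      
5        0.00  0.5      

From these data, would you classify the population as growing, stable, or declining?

declining

R0 = Σ lx·mx = 0 + 0.186 + 0.124 + 0.165 + 0.036 + 0 = 0.511
R0 < 1, so the population is declining.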